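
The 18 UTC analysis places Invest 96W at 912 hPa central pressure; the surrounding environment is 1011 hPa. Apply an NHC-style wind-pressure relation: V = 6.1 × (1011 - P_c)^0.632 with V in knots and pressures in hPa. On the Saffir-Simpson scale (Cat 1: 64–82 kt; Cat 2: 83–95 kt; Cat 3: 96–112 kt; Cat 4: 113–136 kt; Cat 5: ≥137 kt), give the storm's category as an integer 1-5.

ΔP = 1011 − 912 = 99 hPa.
V ≈ 6.1 × 99^0.632 = 6.1 × 18.25 ≈ 111 kt.
111 kt falls in the Category 3 band.

3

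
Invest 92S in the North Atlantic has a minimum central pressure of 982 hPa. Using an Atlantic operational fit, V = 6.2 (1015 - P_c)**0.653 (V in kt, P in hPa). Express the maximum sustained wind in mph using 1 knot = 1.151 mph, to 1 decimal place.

ΔP = 1015 − 982 = 33 hPa.
V ≈ 6.2 × 33^0.653 = 6.2 × 9.808 ≈ 60.811 kt.
60.811 × 1.151 ≈ 69.99 mph → 70.0 mph.

70.0 mph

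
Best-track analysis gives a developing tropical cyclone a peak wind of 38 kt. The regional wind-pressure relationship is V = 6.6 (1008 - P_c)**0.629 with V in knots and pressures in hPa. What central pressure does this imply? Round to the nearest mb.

992 mb

ΔP = (V / 6.6)^(1/0.629) = (38/6.6)^1.590.
38/6.6 = 5.758; 5.758^1.590 ≈ 16.17 mb.
P_c = 1008 − 16.17 = 991.83 ≈ 992 mb.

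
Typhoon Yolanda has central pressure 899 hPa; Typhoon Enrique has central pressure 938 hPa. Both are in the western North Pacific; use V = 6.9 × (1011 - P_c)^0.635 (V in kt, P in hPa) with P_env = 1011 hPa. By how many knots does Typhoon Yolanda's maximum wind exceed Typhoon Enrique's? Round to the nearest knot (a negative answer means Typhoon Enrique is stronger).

Typhoon Yolanda: ΔP = 112; V ≈ 6.9 × 112^0.635 ≈ 138.07 kt.
Typhoon Enrique: ΔP = 73; V ≈ 6.9 × 73^0.635 ≈ 105.21 kt.
Difference ≈ 138.07 − 105.21 = 32.86 → 33 kt.

33 kt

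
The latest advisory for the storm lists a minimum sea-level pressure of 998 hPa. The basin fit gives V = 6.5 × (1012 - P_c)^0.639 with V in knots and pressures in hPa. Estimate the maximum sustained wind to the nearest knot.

35 kt

ΔP = 1012 − 998 = 14 hPa.
14^0.639 ≈ 5.400.
V ≈ 6.5 × 5.400 ≈ 35.1 kt.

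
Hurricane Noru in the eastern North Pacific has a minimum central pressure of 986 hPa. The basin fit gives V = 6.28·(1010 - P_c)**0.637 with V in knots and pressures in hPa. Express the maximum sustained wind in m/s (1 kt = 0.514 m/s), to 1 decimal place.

24.4 m/s

ΔP = 1010 − 986 = 24 hPa.
V ≈ 6.28 × 24^0.637 = 6.28 × 7.572 ≈ 47.550 kt.
47.550 × 0.514 ≈ 24.44 m/s → 24.4 m/s.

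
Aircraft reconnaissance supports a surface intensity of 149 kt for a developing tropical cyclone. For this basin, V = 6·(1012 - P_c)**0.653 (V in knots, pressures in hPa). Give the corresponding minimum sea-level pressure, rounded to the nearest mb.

875 mb

ΔP = (V / 6)^(1/0.653) = (149/6)^1.531.
149/6 = 24.833; 24.833^1.531 ≈ 136.88 mb.
P_c = 1012 − 136.88 = 875.12 ≈ 875 mb.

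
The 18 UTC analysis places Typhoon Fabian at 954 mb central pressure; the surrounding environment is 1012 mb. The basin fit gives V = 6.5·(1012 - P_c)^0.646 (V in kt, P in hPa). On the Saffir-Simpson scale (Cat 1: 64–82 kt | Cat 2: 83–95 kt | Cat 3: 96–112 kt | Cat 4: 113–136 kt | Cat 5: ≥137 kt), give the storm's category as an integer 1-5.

2

ΔP = 1012 − 954 = 58 mb.
V ≈ 6.5 × 58^0.646 = 6.5 × 13.78 ≈ 90 kt.
90 kt falls in the Category 2 band.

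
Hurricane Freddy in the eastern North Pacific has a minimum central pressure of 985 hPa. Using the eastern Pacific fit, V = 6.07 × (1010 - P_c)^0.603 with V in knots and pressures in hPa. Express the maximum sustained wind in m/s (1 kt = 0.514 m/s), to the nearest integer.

22 m/s

ΔP = 1010 − 985 = 25 hPa.
V ≈ 6.07 × 25^0.603 = 6.07 × 6.966 ≈ 42.281 kt.
42.281 × 0.514 ≈ 21.73 m/s → 22 m/s.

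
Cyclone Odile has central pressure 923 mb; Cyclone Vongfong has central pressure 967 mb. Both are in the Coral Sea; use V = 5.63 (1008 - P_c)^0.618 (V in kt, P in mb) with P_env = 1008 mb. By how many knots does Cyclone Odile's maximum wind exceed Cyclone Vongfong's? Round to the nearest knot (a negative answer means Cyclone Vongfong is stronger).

32 kt

Cyclone Odile: ΔP = 85; V ≈ 5.63 × 85^0.618 ≈ 87.68 kt.
Cyclone Vongfong: ΔP = 41; V ≈ 5.63 × 41^0.618 ≈ 55.87 kt.
Difference ≈ 87.68 − 55.87 = 31.81 → 32 kt.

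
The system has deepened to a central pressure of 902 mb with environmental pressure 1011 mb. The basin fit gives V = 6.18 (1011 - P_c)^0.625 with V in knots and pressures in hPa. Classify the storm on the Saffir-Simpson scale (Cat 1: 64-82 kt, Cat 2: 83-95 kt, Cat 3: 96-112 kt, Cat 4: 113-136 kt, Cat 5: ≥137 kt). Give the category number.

ΔP = 1011 − 902 = 109 mb.
V ≈ 6.18 × 109^0.625 = 6.18 × 18.77 ≈ 116 kt.
116 kt falls in the Category 4 band.

4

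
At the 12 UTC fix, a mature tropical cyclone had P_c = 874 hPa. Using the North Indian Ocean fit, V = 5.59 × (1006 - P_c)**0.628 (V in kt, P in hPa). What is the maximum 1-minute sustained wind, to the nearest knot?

ΔP = 1006 − 874 = 132 hPa.
132^0.628 ≈ 21.464.
V ≈ 5.59 × 21.464 ≈ 120.0 kt.

120 kt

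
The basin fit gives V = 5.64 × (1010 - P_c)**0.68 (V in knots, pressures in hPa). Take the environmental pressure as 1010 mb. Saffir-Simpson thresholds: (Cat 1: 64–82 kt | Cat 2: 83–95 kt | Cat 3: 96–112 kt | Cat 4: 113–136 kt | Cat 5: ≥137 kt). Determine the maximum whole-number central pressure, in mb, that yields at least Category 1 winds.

Category 1 begins at V = 64 kt.
Required ΔP = (64/5.64)^(1/0.68) = 11.348^1.471 ≈ 35.59 mb.
P_c ≤ 1010 − 35.59 = 974.41, so the highest integer P_c is 974 mb.

974 mb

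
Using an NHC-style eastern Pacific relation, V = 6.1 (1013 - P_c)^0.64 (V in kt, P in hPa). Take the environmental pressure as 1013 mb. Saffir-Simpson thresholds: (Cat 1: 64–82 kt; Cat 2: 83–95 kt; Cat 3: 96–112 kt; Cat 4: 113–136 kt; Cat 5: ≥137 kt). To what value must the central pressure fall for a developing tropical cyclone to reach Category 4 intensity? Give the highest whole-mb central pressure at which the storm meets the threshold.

Category 4 begins at V = 113 kt.
Required ΔP = (113/6.1)^(1/0.64) = 18.525^1.562 ≈ 95.69 mb.
P_c ≤ 1013 − 95.69 = 917.31, so the highest integer P_c is 917 mb.

917 mb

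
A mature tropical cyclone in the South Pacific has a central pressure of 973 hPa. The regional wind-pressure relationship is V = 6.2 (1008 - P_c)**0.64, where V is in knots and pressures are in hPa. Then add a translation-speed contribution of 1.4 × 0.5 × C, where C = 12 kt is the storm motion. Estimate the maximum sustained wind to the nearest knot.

ΔP = 1008 − 973 = 35 hPa.
35^0.64 ≈ 9.732.
V ≈ 6.2 × 9.732 ≈ 60.3 kt.
Translation term: 1.4 × 0.5 × 12 = 8.4 kt.
Corrected V ≈ 68.7 kt → 69 kt.

69 kt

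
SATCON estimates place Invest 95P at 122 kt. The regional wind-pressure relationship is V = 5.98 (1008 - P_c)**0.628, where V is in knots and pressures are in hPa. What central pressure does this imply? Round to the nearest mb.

886 mb

ΔP = (V / 5.98)^(1/0.628) = (122/5.98)^1.592.
122/5.98 = 20.401; 20.401^1.592 ≈ 121.74 mb.
P_c = 1008 − 121.74 = 886.26 ≈ 886 mb.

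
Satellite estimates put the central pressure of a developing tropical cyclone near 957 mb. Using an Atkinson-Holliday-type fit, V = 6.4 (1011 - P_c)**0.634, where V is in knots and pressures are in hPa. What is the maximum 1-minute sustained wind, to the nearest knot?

80 kt

ΔP = 1011 − 957 = 54 mb.
54^0.634 ≈ 12.541.
V ≈ 6.4 × 12.541 ≈ 80.3 kt.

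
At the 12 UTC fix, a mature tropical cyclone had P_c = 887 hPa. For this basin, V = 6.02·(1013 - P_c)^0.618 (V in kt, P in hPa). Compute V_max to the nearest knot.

120 kt

ΔP = 1013 − 887 = 126 hPa.
126^0.618 ≈ 19.862.
V ≈ 6.02 × 19.862 ≈ 119.6 kt.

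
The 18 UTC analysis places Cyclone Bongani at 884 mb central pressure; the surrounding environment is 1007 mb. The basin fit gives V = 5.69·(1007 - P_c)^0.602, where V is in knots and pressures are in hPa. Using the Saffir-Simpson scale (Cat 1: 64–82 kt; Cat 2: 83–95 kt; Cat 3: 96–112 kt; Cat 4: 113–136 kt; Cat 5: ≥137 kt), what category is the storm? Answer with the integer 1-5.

3

ΔP = 1007 − 884 = 123 mb.
V ≈ 5.69 × 123^0.602 = 5.69 × 18.12 ≈ 103 kt.
103 kt falls in the Category 3 band.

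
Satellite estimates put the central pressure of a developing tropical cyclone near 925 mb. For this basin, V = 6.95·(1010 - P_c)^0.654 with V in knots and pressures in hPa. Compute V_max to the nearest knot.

127 kt

ΔP = 1010 − 925 = 85 mb.
85^0.654 ≈ 18.274.
V ≈ 6.95 × 18.274 ≈ 127.0 kt.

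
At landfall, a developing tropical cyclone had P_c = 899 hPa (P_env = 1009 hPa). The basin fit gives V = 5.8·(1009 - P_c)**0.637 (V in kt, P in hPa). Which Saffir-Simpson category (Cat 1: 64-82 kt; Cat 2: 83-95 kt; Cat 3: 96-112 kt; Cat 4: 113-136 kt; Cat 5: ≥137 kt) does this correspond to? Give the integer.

ΔP = 1009 − 899 = 110 hPa.
V ≈ 5.8 × 110^0.637 = 5.8 × 19.97 ≈ 116 kt.
116 kt falls in the Category 4 band.

4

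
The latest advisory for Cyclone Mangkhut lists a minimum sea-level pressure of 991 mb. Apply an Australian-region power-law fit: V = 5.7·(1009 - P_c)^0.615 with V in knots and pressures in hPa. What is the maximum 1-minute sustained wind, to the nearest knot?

34 kt

ΔP = 1009 − 991 = 18 mb.
18^0.615 ≈ 5.916.
V ≈ 5.7 × 5.916 ≈ 33.7 kt.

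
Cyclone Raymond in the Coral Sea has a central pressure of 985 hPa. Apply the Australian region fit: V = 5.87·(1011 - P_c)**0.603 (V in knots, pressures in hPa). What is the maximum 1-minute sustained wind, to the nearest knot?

ΔP = 1011 − 985 = 26 hPa.
26^0.603 ≈ 7.132.
V ≈ 5.87 × 7.132 ≈ 41.9 kt.

42 kt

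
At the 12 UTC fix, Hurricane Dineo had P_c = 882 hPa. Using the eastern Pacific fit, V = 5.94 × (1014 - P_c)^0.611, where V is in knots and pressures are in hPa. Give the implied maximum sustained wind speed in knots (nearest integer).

117 kt

ΔP = 1014 − 882 = 132 hPa.
132^0.611 ≈ 19.755.
V ≈ 5.94 × 19.755 ≈ 117.3 kt.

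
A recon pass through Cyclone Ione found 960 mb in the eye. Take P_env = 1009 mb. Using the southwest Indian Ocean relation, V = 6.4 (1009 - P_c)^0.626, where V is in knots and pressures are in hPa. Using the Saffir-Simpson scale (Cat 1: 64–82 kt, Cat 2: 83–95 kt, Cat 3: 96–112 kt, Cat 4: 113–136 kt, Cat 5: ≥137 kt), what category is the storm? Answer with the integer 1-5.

1

ΔP = 1009 − 960 = 49 mb.
V ≈ 6.4 × 49^0.626 = 6.4 × 11.43 ≈ 73 kt.
73 kt falls in the Category 1 band.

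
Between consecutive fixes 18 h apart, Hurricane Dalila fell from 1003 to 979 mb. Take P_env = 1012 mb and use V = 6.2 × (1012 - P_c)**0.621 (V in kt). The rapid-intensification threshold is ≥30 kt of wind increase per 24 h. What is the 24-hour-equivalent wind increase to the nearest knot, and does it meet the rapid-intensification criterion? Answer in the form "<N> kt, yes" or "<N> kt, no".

V₁: ΔP = 9, V ≈ 6.2 × 9^0.621 ≈ 24.26 kt.
V₂: ΔP = 33, V ≈ 6.2 × 33^0.621 ≈ 54.37 kt.
ΔV over 18 h = 30.11 kt → 24 h equivalent = 30.11 × 24/18 ≈ 40.15 kt.
40 kt ≥ 30 kt ⇒ rapid intensification.

40 kt, yes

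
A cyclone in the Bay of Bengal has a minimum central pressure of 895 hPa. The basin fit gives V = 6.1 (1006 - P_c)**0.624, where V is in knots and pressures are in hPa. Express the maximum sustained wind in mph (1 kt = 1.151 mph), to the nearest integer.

133 mph

ΔP = 1006 − 895 = 111 hPa.
V ≈ 6.1 × 111^0.624 = 6.1 × 18.892 ≈ 115.242 kt.
115.242 × 1.151 ≈ 132.64 mph → 133 mph.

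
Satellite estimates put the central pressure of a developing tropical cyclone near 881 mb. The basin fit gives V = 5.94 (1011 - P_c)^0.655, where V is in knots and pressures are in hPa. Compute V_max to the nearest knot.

ΔP = 1011 − 881 = 130 mb.
130^0.655 ≈ 24.246.
V ≈ 5.94 × 24.246 ≈ 144.0 kt.

144 kt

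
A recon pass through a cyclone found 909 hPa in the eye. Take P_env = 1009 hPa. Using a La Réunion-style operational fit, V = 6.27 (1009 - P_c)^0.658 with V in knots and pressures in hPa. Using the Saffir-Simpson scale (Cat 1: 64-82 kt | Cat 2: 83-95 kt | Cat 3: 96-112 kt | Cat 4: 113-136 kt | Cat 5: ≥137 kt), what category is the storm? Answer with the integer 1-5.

ΔP = 1009 − 909 = 100 hPa.
V ≈ 6.27 × 100^0.658 = 6.27 × 20.70 ≈ 130 kt.
130 kt falls in the Category 4 band.

4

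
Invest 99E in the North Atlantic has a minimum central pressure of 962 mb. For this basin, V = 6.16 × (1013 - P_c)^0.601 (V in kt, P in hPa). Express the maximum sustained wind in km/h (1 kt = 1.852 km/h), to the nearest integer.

ΔP = 1013 − 962 = 51 mb.
V ≈ 6.16 × 51^0.601 = 6.16 × 10.623 ≈ 65.438 kt.
65.438 × 1.852 ≈ 121.19 km/h → 121 km/h.

121 km/h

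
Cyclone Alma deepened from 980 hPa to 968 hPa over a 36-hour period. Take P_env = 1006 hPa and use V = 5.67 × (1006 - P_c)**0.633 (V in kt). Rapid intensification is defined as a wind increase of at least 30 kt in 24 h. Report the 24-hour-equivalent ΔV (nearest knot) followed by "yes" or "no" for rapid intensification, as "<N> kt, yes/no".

8 kt, no

V₁: ΔP = 26, V ≈ 5.67 × 26^0.633 ≈ 44.59 kt.
V₂: ΔP = 38, V ≈ 5.67 × 38^0.633 ≈ 56.70 kt.
ΔV over 36 h = 12.11 kt → 24 h equivalent = 12.11 × 24/36 ≈ 8.07 kt.
8 kt < 30 kt ⇒ not rapid intensification.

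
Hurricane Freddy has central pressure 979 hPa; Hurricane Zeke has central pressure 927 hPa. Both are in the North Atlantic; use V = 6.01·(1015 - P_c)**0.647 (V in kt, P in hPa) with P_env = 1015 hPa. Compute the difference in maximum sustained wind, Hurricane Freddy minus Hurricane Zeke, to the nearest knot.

Hurricane Freddy: ΔP = 36; V ≈ 6.01 × 36^0.647 ≈ 61.07 kt.
Hurricane Zeke: ΔP = 88; V ≈ 6.01 × 88^0.647 ≈ 108.88 kt.
Difference ≈ 61.07 − 108.88 = -47.81 → -48 kt.

-48 kt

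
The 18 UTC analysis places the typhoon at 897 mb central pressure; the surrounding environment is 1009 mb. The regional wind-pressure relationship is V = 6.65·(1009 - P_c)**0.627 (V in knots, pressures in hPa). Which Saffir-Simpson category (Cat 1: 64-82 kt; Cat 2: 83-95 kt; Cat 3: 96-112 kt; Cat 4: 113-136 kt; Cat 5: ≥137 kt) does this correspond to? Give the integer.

ΔP = 1009 − 897 = 112 mb.
V ≈ 6.65 × 112^0.627 = 6.65 × 19.27 ≈ 128 kt.
128 kt falls in the Category 4 band.

4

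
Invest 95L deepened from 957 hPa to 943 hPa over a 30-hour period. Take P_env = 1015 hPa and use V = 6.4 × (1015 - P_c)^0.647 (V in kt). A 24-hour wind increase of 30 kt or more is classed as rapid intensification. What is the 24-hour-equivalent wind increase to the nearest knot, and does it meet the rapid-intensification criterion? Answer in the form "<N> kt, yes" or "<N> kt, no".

V₁: ΔP = 58, V ≈ 6.4 × 58^0.647 ≈ 88.54 kt.
V₂: ΔP = 72, V ≈ 6.4 × 72^0.647 ≈ 101.83 kt.
ΔV over 30 h = 13.29 kt → 24 h equivalent = 13.29 × 24/30 ≈ 10.63 kt.
11 kt < 30 kt ⇒ not rapid intensification.

11 kt, no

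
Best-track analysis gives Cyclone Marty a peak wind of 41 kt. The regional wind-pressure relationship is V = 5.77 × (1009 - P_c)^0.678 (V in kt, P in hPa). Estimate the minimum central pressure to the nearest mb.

ΔP = (V / 5.77)^(1/0.678) = (41/5.77)^1.475.
41/5.77 = 7.106; 7.106^1.475 ≈ 18.03 mb.
P_c = 1009 − 18.03 = 990.97 ≈ 991 mb.

991 mb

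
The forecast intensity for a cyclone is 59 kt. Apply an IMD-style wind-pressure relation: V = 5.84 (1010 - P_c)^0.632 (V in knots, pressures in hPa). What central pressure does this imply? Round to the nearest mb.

971 mb

ΔP = (V / 5.84)^(1/0.632) = (59/5.84)^1.582.
59/5.84 = 10.103; 10.103^1.582 ≈ 38.84 mb.
P_c = 1010 − 38.84 = 971.16 ≈ 971 mb.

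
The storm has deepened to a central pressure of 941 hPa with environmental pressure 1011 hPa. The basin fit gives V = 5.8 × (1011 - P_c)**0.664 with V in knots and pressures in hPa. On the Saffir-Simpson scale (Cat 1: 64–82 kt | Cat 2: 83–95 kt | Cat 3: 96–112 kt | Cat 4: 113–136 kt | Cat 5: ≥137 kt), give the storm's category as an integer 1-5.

3

ΔP = 1011 − 941 = 70 hPa.
V ≈ 5.8 × 70^0.664 = 5.8 × 16.79 ≈ 97 kt.
97 kt falls in the Category 3 band.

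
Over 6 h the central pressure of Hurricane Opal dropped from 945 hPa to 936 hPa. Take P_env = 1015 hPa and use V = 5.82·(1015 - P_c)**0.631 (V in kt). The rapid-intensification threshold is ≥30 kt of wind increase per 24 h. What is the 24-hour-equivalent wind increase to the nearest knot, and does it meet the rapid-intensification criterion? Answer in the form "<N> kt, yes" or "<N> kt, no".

V₁: ΔP = 70, V ≈ 5.82 × 70^0.631 ≈ 84.95 kt.
V₂: ΔP = 79, V ≈ 5.82 × 79^0.631 ≈ 91.69 kt.
ΔV over 6 h = 6.74 kt → 24 h equivalent = 6.74 × 24/6 ≈ 26.96 kt.
27 kt < 30 kt ⇒ not rapid intensification.

27 kt, no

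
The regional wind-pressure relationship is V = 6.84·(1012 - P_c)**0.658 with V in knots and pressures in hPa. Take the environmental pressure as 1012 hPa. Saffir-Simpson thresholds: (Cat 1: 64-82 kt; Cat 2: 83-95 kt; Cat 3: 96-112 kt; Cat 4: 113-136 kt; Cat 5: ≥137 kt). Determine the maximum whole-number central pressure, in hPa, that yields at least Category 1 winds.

982 hPa

Category 1 begins at V = 64 kt.
Required ΔP = (64/6.84)^(1/0.658) = 9.357^1.520 ≈ 29.91 hPa.
P_c ≤ 1012 − 29.91 = 982.09, so the highest integer P_c is 982 hPa.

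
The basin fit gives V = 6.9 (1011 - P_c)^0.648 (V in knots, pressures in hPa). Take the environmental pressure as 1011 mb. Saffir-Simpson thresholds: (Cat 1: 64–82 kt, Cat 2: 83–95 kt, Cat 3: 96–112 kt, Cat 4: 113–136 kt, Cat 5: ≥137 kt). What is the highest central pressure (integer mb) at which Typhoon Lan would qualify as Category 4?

Category 4 begins at V = 113 kt.
Required ΔP = (113/6.9)^(1/0.648) = 16.377^1.543 ≈ 74.78 mb.
P_c ≤ 1011 − 74.78 = 936.22, so the highest integer P_c is 936 mb.

936 mb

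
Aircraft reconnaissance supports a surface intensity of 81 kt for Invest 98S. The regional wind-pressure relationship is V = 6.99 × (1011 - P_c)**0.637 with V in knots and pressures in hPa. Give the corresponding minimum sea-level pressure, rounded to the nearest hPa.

964 hPa

ΔP = (V / 6.99)^(1/0.637) = (81/6.99)^1.570.
81/6.99 = 11.588; 11.588^1.570 ≈ 46.81 hPa.
P_c = 1011 − 46.81 = 964.19 ≈ 964 hPa.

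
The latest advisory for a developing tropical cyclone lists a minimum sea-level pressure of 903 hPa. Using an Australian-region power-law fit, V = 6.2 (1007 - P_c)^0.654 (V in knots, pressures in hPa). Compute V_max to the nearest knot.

ΔP = 1007 − 903 = 104 hPa.
104^0.654 ≈ 20.852.
V ≈ 6.2 × 20.852 ≈ 129.3 kt.

129 kt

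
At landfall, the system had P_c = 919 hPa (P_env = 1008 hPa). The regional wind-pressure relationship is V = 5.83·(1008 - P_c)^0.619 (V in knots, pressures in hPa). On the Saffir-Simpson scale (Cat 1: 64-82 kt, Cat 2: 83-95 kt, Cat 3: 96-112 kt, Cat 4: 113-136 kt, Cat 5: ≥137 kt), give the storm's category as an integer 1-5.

ΔP = 1008 − 919 = 89 hPa.
V ≈ 5.83 × 89^0.619 = 5.83 × 16.09 ≈ 94 kt.
94 kt falls in the Category 2 band.

2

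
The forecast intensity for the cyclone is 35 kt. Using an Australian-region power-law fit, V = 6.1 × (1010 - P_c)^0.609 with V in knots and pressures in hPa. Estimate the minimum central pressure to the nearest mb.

ΔP = (V / 6.1)^(1/0.609) = (35/6.1)^1.642.
35/6.1 = 5.738; 5.738^1.642 ≈ 17.61 mb.
P_c = 1010 − 17.61 = 992.39 ≈ 992 mb.

992 mb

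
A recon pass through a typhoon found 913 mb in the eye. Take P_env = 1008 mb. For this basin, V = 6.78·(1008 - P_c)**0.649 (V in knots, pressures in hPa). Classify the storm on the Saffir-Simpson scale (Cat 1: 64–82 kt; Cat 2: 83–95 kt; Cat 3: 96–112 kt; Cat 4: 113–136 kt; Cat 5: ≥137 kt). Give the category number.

ΔP = 1008 − 913 = 95 mb.
V ≈ 6.78 × 95^0.649 = 6.78 × 19.21 ≈ 130 kt.
130 kt falls in the Category 4 band.

4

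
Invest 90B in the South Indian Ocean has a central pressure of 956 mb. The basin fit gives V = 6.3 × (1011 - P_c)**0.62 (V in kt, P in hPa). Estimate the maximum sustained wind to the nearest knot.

76 kt

ΔP = 1011 − 956 = 55 mb.
55^0.62 ≈ 11.996.
V ≈ 6.3 × 11.996 ≈ 75.6 kt.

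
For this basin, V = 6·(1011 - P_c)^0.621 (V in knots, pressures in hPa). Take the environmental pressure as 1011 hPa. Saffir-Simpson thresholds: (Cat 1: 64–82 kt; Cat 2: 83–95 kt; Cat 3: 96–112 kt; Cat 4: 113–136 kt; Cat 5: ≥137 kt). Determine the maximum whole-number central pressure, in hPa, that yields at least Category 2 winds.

942 hPa

Category 2 begins at V = 83 kt.
Required ΔP = (83/6)^(1/0.621) = 13.833^1.610 ≈ 68.75 hPa.
P_c ≤ 1011 − 68.75 = 942.25, so the highest integer P_c is 942 hPa.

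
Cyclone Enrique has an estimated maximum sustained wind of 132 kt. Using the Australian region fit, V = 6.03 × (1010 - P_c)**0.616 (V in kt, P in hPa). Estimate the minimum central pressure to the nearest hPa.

ΔP = (V / 6.03)^(1/0.616) = (132/6.03)^1.623.
132/6.03 = 21.891; 21.891^1.623 ≈ 149.88 hPa.
P_c = 1010 − 149.88 = 860.12 ≈ 860 hPa.

860 hPa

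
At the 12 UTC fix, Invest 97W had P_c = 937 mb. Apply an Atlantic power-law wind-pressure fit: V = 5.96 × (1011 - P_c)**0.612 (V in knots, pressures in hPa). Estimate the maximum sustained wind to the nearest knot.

ΔP = 1011 − 937 = 74 mb.
74^0.612 ≈ 13.931.
V ≈ 5.96 × 13.931 ≈ 83.0 kt.

83 kt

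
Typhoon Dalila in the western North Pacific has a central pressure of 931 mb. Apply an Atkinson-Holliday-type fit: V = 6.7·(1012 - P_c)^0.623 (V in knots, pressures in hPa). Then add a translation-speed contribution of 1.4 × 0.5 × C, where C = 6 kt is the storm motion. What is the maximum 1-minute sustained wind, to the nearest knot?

ΔP = 1012 − 931 = 81 mb.
81^0.623 ≈ 15.452.
V ≈ 6.7 × 15.452 ≈ 103.5 kt.
Translation term: 1.4 × 0.5 × 6 = 4.2 kt.
Corrected V ≈ 107.7 kt → 108 kt.

108 kt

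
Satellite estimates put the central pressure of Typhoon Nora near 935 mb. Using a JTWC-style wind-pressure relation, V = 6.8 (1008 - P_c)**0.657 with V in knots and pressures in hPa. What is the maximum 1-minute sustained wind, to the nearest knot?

114 kt

ΔP = 1008 − 935 = 73 mb.
73^0.657 ≈ 16.757.
V ≈ 6.8 × 16.757 ≈ 113.9 kt.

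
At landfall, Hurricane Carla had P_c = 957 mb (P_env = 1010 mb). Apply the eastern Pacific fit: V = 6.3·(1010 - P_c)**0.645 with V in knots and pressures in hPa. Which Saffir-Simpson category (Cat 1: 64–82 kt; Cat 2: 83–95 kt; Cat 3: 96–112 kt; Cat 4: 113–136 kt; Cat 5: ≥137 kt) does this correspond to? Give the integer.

ΔP = 1010 − 957 = 53 mb.
V ≈ 6.3 × 53^0.645 = 6.3 × 12.95 ≈ 82 kt.
82 kt falls in the Category 1 band.

1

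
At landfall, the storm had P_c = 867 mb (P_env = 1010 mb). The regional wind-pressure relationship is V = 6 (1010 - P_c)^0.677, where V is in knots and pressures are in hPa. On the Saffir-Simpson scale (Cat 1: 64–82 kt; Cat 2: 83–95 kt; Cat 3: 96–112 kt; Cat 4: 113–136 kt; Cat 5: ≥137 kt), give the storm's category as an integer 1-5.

ΔP = 1010 − 867 = 143 mb.
V ≈ 6 × 143^0.677 = 6 × 28.78 ≈ 173 kt.
173 kt falls in the Category 5 band.

5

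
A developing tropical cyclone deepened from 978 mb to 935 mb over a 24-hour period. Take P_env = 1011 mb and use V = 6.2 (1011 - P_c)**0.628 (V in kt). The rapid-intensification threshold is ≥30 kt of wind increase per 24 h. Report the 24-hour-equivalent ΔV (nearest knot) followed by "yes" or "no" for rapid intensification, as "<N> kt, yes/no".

V₁: ΔP = 33, V ≈ 6.2 × 33^0.628 ≈ 55.72 kt.
V₂: ΔP = 76, V ≈ 6.2 × 76^0.628 ≈ 94.09 kt.
ΔV over 24 h = 38.37 kt → 24 h equivalent = 38.37 × 24/24 ≈ 38.37 kt.
38 kt ≥ 30 kt ⇒ rapid intensification.

38 kt, yes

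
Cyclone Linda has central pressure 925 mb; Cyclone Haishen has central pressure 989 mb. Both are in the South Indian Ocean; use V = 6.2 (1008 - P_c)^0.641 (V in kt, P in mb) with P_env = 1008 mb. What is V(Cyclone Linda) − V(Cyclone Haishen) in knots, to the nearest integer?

Cyclone Linda: ΔP = 83; V ≈ 6.2 × 83^0.641 ≈ 105.32 kt.
Cyclone Haishen: ΔP = 19; V ≈ 6.2 × 19^0.641 ≈ 40.93 kt.
Difference ≈ 105.32 − 40.93 = 64.39 → 64 kt.

64 kt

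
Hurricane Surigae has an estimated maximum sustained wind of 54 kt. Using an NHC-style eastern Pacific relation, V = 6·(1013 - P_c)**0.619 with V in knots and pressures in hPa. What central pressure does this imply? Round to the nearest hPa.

978 hPa

ΔP = (V / 6)^(1/0.619) = (54/6)^1.616.
54/6 = 9.000; 9.000^1.616 ≈ 34.80 hPa.
P_c = 1013 − 34.80 = 978.20 ≈ 978 hPa.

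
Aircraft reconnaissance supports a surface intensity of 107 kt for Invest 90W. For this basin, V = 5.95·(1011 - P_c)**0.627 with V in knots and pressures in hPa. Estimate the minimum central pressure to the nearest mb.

ΔP = (V / 5.95)^(1/0.627) = (107/5.95)^1.595.
107/5.95 = 17.983; 17.983^1.595 ≈ 100.32 mb.
P_c = 1011 − 100.32 = 910.68 ≈ 911 mb.

911 mb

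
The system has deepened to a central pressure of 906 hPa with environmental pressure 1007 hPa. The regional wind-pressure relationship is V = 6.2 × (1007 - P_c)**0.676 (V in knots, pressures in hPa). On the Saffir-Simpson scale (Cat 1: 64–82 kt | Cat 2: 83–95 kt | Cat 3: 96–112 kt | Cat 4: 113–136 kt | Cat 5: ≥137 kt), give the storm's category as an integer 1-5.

ΔP = 1007 − 906 = 101 hPa.
V ≈ 6.2 × 101^0.676 = 6.2 × 22.64 ≈ 140 kt.
140 kt falls in the Category 5 band.

5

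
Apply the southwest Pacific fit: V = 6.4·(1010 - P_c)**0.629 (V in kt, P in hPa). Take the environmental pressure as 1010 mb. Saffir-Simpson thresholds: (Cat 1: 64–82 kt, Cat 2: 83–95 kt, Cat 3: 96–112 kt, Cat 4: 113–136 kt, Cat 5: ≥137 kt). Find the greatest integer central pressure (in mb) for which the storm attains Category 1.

Category 1 begins at V = 64 kt.
Required ΔP = (64/6.4)^(1/0.629) = 10.000^1.590 ≈ 38.89 mb.
P_c ≤ 1010 − 38.89 = 971.11, so the highest integer P_c is 971 mb.

971 mb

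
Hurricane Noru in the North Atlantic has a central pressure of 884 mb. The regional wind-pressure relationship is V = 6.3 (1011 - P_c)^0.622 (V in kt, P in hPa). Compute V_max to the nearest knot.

ΔP = 1011 − 884 = 127 mb.
127^0.622 ≈ 20.350.
V ≈ 6.3 × 20.350 ≈ 128.2 kt.

128 kt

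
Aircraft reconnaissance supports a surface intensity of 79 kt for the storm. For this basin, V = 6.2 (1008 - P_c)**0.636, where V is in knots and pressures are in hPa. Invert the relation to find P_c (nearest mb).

ΔP = (V / 6.2)^(1/0.636) = (79/6.2)^1.572.
79/6.2 = 12.742; 12.742^1.572 ≈ 54.68 mb.
P_c = 1008 − 54.68 = 953.32 ≈ 953 mb.

953 mb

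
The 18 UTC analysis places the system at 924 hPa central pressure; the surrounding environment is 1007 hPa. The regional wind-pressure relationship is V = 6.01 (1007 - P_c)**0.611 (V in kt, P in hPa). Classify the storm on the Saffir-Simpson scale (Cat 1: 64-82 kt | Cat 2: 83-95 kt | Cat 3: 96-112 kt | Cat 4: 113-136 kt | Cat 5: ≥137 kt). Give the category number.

2

ΔP = 1007 − 924 = 83 hPa.
V ≈ 6.01 × 83^0.611 = 6.01 × 14.88 ≈ 89 kt.
89 kt falls in the Category 2 band.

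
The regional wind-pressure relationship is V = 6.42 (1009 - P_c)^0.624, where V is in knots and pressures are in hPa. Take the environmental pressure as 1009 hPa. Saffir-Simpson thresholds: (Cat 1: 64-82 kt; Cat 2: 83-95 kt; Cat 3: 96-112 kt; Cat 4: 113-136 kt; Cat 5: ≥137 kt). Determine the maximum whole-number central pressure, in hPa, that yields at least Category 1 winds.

969 hPa

Category 1 begins at V = 64 kt.
Required ΔP = (64/6.42)^(1/0.624) = 9.969^1.603 ≈ 39.85 hPa.
P_c ≤ 1009 − 39.85 = 969.15, so the highest integer P_c is 969 hPa.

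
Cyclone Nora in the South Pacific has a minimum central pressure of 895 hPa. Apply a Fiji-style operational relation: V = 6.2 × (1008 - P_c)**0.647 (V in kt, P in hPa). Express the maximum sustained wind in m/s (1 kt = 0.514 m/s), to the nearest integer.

ΔP = 1008 − 895 = 113 hPa.
V ≈ 6.2 × 113^0.647 = 6.2 × 21.298 ≈ 132.048 kt.
132.048 × 0.514 ≈ 67.87 m/s → 68 m/s.

68 m/s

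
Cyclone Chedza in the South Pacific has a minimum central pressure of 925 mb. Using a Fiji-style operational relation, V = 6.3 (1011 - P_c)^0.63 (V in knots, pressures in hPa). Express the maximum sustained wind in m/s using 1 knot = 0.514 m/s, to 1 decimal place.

53.6 m/s

ΔP = 1011 − 925 = 86 mb.
V ≈ 6.3 × 86^0.63 = 6.3 × 16.548 ≈ 104.250 kt.
104.250 × 0.514 ≈ 53.58 m/s → 53.6 m/s.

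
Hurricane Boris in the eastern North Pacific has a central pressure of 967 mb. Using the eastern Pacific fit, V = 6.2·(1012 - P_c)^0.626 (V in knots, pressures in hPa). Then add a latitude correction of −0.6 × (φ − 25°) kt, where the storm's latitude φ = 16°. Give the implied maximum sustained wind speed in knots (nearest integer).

ΔP = 1012 − 967 = 45 mb.
45^0.626 ≈ 10.837.
V ≈ 6.2 × 10.837 ≈ 67.2 kt.
Latitude correction: −0.6 × (16 − 25) = 5.4 kt.
Corrected V ≈ 72.6 kt → 73 kt.

73 kt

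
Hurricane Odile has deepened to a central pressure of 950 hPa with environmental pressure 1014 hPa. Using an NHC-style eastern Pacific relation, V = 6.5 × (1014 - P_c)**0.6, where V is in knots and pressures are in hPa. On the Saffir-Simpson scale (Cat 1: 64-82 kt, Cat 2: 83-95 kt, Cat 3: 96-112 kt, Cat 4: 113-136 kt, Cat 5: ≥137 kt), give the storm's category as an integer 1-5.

ΔP = 1014 − 950 = 64 hPa.
V ≈ 6.5 × 64^0.6 = 6.5 × 12.13 ≈ 79 kt.
79 kt falls in the Category 1 band.

1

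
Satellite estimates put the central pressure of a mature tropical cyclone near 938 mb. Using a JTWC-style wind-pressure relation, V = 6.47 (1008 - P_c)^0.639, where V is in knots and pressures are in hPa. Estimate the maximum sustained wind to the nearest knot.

ΔP = 1008 − 938 = 70 mb.
70^0.639 ≈ 15.101.
V ≈ 6.47 × 15.101 ≈ 97.7 kt.

98 kt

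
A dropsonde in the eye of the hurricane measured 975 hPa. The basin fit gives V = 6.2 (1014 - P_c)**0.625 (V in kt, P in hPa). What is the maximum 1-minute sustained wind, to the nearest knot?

ΔP = 1014 − 975 = 39 hPa.
39^0.625 ≈ 9.872.
V ≈ 6.2 × 9.872 ≈ 61.2 kt.

61 kt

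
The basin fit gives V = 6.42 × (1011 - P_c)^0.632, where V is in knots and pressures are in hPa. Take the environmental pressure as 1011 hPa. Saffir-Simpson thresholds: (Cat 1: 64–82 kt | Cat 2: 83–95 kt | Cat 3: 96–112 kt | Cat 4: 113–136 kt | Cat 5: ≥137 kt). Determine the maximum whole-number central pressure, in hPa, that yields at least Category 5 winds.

Category 5 begins at V = 137 kt.
Required ΔP = (137/6.42)^(1/0.632) = 21.340^1.582 ≈ 126.81 hPa.
P_c ≤ 1011 − 126.81 = 884.19, so the highest integer P_c is 884 hPa.

884 hPa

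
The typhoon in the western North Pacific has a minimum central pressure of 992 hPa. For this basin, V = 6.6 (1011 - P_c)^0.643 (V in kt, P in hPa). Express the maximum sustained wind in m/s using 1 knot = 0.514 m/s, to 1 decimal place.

ΔP = 1011 − 992 = 19 hPa.
V ≈ 6.6 × 19^0.643 = 6.6 × 6.641 ≈ 43.831 kt.
43.831 × 0.514 ≈ 22.53 m/s → 22.5 m/s.

22.5 m/s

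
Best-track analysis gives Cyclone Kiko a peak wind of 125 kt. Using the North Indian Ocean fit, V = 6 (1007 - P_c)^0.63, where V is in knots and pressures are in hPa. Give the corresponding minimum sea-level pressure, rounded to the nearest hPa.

883 hPa

ΔP = (V / 6)^(1/0.63) = (125/6)^1.587.
125/6 = 20.833; 20.833^1.587 ≈ 123.96 hPa.
P_c = 1007 − 123.96 = 883.04 ≈ 883 hPa.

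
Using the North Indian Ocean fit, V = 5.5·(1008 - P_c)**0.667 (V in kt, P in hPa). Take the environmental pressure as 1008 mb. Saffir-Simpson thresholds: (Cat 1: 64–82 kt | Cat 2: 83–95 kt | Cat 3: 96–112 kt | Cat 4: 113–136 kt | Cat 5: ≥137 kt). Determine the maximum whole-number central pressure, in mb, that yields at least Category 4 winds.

Category 4 begins at V = 113 kt.
Required ΔP = (113/5.5)^(1/0.667) = 20.545^1.499 ≈ 92.92 mb.
P_c ≤ 1008 − 92.92 = 915.08, so the highest integer P_c is 915 mb.

915 mb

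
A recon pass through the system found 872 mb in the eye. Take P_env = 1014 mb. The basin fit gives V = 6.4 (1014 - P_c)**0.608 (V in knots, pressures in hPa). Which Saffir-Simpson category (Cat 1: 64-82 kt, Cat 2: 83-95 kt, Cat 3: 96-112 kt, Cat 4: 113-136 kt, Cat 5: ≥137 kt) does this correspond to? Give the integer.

4

ΔP = 1014 − 872 = 142 mb.
V ≈ 6.4 × 142^0.608 = 6.4 × 20.35 ≈ 130 kt.
130 kt falls in the Category 4 band.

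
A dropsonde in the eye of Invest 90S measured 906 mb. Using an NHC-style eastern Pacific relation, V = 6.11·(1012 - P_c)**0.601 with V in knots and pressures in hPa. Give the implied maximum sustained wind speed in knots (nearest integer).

ΔP = 1012 − 906 = 106 mb.
106^0.601 ≈ 16.490.
V ≈ 6.11 × 16.490 ≈ 100.8 kt.

101 kt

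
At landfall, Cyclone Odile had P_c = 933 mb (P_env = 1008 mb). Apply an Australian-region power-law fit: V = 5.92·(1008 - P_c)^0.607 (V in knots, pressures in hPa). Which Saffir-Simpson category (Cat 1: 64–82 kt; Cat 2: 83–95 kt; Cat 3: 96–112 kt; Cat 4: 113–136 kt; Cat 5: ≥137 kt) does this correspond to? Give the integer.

ΔP = 1008 − 933 = 75 mb.
V ≈ 5.92 × 75^0.607 = 5.92 × 13.75 ≈ 81 kt.
81 kt falls in the Category 1 band.

1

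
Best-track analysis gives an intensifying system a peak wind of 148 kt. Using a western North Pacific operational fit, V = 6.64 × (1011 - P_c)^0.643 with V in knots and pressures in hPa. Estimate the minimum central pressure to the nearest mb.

ΔP = (V / 6.64)^(1/0.643) = (148/6.64)^1.555.
148/6.64 = 22.289; 22.289^1.555 ≈ 124.90 mb.
P_c = 1011 − 124.90 = 886.10 ≈ 886 mb.

886 mb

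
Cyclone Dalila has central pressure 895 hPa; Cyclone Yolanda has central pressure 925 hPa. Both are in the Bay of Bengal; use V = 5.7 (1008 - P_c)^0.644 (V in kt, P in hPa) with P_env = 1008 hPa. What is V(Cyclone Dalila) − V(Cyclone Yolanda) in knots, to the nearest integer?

22 kt

Cyclone Dalila: ΔP = 113; V ≈ 5.7 × 113^0.644 ≈ 119.69 kt.
Cyclone Yolanda: ΔP = 83; V ≈ 5.7 × 83^0.644 ≈ 98.12 kt.
Difference ≈ 119.69 − 98.12 = 21.57 → 22 kt.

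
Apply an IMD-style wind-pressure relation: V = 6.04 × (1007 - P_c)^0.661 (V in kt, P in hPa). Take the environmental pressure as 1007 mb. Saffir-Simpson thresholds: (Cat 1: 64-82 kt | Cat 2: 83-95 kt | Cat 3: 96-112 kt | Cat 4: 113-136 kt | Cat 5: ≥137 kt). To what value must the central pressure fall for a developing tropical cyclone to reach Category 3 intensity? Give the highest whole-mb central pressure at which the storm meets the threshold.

Category 3 begins at V = 96 kt.
Required ΔP = (96/6.04)^(1/0.661) = 15.894^1.513 ≈ 65.66 mb.
P_c ≤ 1007 − 65.66 = 941.34, so the highest integer P_c is 941 mb.

941 mb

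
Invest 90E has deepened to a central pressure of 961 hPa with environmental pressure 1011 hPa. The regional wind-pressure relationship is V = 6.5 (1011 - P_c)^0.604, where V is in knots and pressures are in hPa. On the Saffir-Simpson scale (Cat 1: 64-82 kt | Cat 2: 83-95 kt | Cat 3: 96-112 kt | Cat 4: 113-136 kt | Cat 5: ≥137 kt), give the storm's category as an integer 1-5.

ΔP = 1011 − 961 = 50 hPa.
V ≈ 6.5 × 50^0.604 = 6.5 × 10.62 ≈ 69 kt.
69 kt falls in the Category 1 band.

1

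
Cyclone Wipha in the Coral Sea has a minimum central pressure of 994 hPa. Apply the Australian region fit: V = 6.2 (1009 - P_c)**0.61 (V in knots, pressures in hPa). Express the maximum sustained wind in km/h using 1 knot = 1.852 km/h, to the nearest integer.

ΔP = 1009 − 994 = 15 hPa.
V ≈ 6.2 × 15^0.61 = 6.2 × 5.217 ≈ 32.345 kt.
32.345 × 1.852 ≈ 59.90 km/h → 60 km/h.

60 km/h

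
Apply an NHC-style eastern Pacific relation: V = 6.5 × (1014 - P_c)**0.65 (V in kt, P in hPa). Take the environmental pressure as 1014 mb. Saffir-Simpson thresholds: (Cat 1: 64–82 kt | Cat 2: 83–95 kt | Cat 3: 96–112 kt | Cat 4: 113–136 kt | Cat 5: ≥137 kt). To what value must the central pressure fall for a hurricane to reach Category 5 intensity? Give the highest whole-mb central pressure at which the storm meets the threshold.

Category 5 begins at V = 137 kt.
Required ΔP = (137/6.5)^(1/0.65) = 21.077^1.538 ≈ 108.80 mb.
P_c ≤ 1014 − 108.80 = 905.20, so the highest integer P_c is 905 mb.

905 mb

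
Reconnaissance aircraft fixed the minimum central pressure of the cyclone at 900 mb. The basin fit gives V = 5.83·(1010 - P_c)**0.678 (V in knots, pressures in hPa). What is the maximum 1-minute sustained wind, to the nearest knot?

ΔP = 1010 − 900 = 110 mb.
110^0.678 ≈ 24.214.
V ≈ 5.83 × 24.214 ≈ 141.2 kt.

141 kt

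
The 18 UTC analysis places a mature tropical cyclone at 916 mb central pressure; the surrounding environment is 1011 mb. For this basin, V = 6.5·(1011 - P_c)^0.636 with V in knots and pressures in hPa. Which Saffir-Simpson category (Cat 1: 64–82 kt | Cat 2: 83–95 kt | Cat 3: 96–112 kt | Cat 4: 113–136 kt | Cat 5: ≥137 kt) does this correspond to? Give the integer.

ΔP = 1011 − 916 = 95 mb.
V ≈ 6.5 × 95^0.636 = 6.5 × 18.11 ≈ 118 kt.
118 kt falls in the Category 4 band.

4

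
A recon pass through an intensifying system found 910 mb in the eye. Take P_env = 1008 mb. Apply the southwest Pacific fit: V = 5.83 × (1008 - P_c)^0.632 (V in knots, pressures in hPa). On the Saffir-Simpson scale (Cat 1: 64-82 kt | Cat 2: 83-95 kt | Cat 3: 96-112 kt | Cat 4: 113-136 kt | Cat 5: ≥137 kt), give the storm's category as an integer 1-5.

ΔP = 1008 − 910 = 98 mb.
V ≈ 5.83 × 98^0.632 = 5.83 × 18.13 ≈ 106 kt.
106 kt falls in the Category 3 band.

3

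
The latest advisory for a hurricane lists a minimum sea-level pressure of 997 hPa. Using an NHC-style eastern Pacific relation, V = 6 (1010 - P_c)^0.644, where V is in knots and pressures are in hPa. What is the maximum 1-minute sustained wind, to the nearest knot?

31 kt

ΔP = 1010 − 997 = 13 hPa.
13^0.644 ≈ 5.217.
V ≈ 6 × 5.217 ≈ 31.3 kt.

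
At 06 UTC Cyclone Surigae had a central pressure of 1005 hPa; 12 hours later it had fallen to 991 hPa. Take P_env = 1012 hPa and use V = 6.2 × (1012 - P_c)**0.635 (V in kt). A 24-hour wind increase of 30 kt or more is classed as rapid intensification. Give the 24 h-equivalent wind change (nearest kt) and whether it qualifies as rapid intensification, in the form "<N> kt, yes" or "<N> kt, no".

43 kt, yes

V₁: ΔP = 7, V ≈ 6.2 × 7^0.635 ≈ 21.33 kt.
V₂: ΔP = 21, V ≈ 6.2 × 21^0.635 ≈ 42.85 kt.
ΔV over 12 h = 21.52 kt → 24 h equivalent = 21.52 × 24/12 ≈ 43.04 kt.
43 kt ≥ 30 kt ⇒ rapid intensification.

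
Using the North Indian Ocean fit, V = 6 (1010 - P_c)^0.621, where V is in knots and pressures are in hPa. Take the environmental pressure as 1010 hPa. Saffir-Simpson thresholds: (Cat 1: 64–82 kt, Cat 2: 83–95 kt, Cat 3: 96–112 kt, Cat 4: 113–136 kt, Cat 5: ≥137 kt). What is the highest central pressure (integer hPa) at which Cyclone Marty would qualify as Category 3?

923 hPa

Category 3 begins at V = 96 kt.
Required ΔP = (96/6)^(1/0.621) = 16.000^1.610 ≈ 86.90 hPa.
P_c ≤ 1010 − 86.90 = 923.10, so the highest integer P_c is 923 hPa.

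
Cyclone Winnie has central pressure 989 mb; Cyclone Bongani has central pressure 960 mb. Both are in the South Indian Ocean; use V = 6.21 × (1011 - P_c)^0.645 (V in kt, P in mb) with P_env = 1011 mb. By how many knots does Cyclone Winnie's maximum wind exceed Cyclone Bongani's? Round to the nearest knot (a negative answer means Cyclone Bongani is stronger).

Cyclone Winnie: ΔP = 22; V ≈ 6.21 × 22^0.645 ≈ 45.60 kt.
Cyclone Bongani: ΔP = 51; V ≈ 6.21 × 51^0.645 ≈ 78.43 kt.
Difference ≈ 45.60 − 78.43 = -32.83 → -33 kt.

-33 kt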